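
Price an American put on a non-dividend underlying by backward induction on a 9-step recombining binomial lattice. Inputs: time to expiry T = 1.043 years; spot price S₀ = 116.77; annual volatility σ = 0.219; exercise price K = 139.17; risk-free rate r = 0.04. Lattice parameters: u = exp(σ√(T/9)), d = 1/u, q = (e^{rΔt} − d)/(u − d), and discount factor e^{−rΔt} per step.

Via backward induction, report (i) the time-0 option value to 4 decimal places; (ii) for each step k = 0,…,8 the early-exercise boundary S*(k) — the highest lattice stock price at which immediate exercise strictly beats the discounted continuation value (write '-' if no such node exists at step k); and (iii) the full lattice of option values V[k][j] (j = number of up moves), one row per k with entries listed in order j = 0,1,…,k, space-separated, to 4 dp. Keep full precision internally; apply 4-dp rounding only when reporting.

Δt=0.11589, u=1.07740, d=0.92816, q=0.51250, disc=e^(-rΔt)=0.99538
k=9 terminal: V=max(K-S,0) → 79.4761 69.8776 58.7357 45.8021 30.7890 13.3617 0.0000 0.0000 0.0000 0.0000
k=8: j=0 S=64.3143 intr=74.8557 cont=74.2120 V=74.8557[EX]; j=1 S=74.6558 intr=64.5142 cont=63.8706 V=64.5142[EX]; j=2 S=86.6602 intr=52.5098 cont=51.8662 V=52.5098[EX]; j=3 S=100.5948 intr=38.5752 cont=37.9316 V=38.5752[EX]; j=4 S=116.7700 intr=22.4000 cont=21.7564 V=22.4000[EX]; j=5 S=135.5461 intr=3.6239 cont=6.4837 V=6.4837[hold]; j=6 S=157.3414 intr=0.0000 cont=0.0000 V=0.0000[hold]; j=7 S=182.6413 intr=0.0000 cont=0.0000 V=0.0000[hold]; j=8 S=212.0093 intr=0.0000 cont=0.0000 V=0.0000[hold]  S*(8)=116.7700
k=7: j=0 S=69.2924 intr=69.8776 cont=69.2340 V=69.8776[EX]; j=1 S=80.4343 intr=58.7357 cont=58.0920 V=58.7357[EX]; j=2 S=93.3679 intr=45.8021 cont=45.1585 V=45.8021[EX]; j=3 S=108.3810 intr=30.7890 cont=30.1453 V=30.7890[EX]; j=4 S=125.8083 intr=13.3617 cont=14.1770 V=14.1770[hold]; j=5 S=146.0377 intr=0.0000 cont=3.1462 V=3.1462[hold]; j=6 S=169.5200 intr=0.0000 cont=0.0000 V=0.0000[hold]; j=7 S=196.7782 intr=0.0000 cont=0.0000 V=0.0000[hold]  S*(7)=108.3810
k=6: j=0 S=74.6558 intr=64.5142 cont=63.8706 V=64.5142[EX]; j=1 S=86.6602 intr=52.5098 cont=51.8662 V=52.5098[EX]; j=2 S=100.5948 intr=38.5752 cont=37.9316 V=38.5752[EX]; j=3 S=116.7700 intr=22.4000 cont=22.1722 V=22.4000[EX]; j=4 S=135.5461 intr=3.6239 cont=8.4842 V=8.4842[hold]; j=5 S=157.3414 intr=0.0000 cont=1.5266 V=1.5266[hold]; j=6 S=182.6413 intr=0.0000 cont=0.0000 V=0.0000[hold]  S*(6)=116.7700
k=5: j=0 S=80.4343 intr=58.7357 cont=58.0920 V=58.7357[EX]; j=1 S=93.3679 intr=45.8021 cont=45.1585 V=45.8021[EX]; j=2 S=108.3810 intr=30.7890 cont=30.1453 V=30.7890[EX]; j=3 S=125.8083 intr=13.3617 cont=15.1975 V=15.1975[hold]; j=4 S=146.0377 intr=0.0000 cont=4.8957 V=4.8957[hold]; j=5 S=169.5200 intr=0.0000 cont=0.7408 V=0.7408[hold]  S*(5)=108.3810
k=4: j=0 S=86.6602 intr=52.5098 cont=51.8662 V=52.5098[EX]; j=1 S=100.5948 intr=38.5752 cont=37.9316 V=38.5752[EX]; j=2 S=116.7700 intr=22.4000 cont=22.6929 V=22.6929[hold]; j=3 S=135.5461 intr=3.6239 cont=9.8719 V=9.8719[hold]; j=4 S=157.3414 intr=0.0000 cont=2.7535 V=2.7535[hold]  S*(4)=100.5948
k=3: j=0 S=93.3679 intr=45.8021 cont=45.1585 V=45.8021[EX]; j=1 S=108.3810 intr=30.7890 cont=30.2947 V=30.7890[EX]; j=2 S=125.8083 intr=13.3617 cont=16.0475 V=16.0475[hold]; j=3 S=146.0377 intr=0.0000 cont=6.1949 V=6.1949[hold]  S*(3)=108.3810
k=2: j=0 S=100.5948 intr=38.5752 cont=37.9316 V=38.5752[EX]; j=1 S=116.7700 intr=22.4000 cont=23.1265 V=23.1265[hold]; j=2 S=135.5461 intr=3.6239 cont=10.9472 V=10.9472[hold]  S*(2)=100.5948
k=1: j=0 S=108.3810 intr=30.7890 cont=30.5159 V=30.7890[EX]; j=1 S=125.8083 intr=13.3617 cont=16.8065 V=16.8065[hold]  S*(1)=108.3810
k=0: j=0 S=116.7700 intr=22.4000 cont=23.5136 V=23.5136[hold]  S*(0)=-

price = 23.5136
boundary = - 108.3810 100.5948 108.3810 100.5948 108.3810 116.7700 108.3810 116.7700
tree:
23.5136
30.7890 16.8065
38.5752 23.1265 10.9472
45.8021 30.7890 16.0475 6.1949
52.5098 38.5752 22.6929 9.8719 2.7535
58.7357 45.8021 30.7890 15.1975 4.8957 0.7408
64.5142 52.5098 38.5752 22.4000 8.4842 1.5266 0.0000
69.8776 58.7357 45.8021 30.7890 14.1770 3.1462 0.0000 0.0000
74.8557 64.5142 52.5098 38.5752 22.4000 6.4837 0.0000 0.0000 0.0000
79.4761 69.8776 58.7357 45.8021 30.7890 13.3617 0.0000 0.0000 0.0000 0.0000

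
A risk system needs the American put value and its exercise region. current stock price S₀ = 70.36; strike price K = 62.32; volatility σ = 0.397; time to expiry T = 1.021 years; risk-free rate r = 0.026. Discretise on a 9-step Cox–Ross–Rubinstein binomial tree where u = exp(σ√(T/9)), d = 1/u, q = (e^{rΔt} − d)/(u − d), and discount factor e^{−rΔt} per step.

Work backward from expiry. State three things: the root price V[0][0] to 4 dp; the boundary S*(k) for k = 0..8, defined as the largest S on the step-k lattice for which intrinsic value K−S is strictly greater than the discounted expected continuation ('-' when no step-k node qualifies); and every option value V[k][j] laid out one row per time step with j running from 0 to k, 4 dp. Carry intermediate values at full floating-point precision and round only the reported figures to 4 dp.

price = 6.2486
boundary = - - - - - 36.0550 41.2134 47.1097 53.8495
tree:
6.2486
8.8773 3.4123
12.2712 5.2205 1.4558
16.4312 7.7975 2.4344 0.3946
21.2083 11.3084 4.0060 0.7307 0.0294
26.2650 15.8092 6.4559 1.3514 0.0564 0.0000
30.7776 21.1066 10.1134 2.4957 0.1083 0.0000 0.0000
34.7255 26.2650 15.2103 4.6017 0.2079 0.0000 0.0000 0.0000
38.1793 30.7776 21.1066 8.4705 0.3991 0.0000 0.0000 0.0000 0.0000
41.2008 34.7255 26.2650 15.2103 0.7663 0.0000 0.0000 0.0000 0.0000 0.0000

Δt=0.11344, u=1.14307, d=0.87484, q=0.47763, disc=e^(-rΔt)=0.99705
k=9 terminal: V=max(K-S,0) → 41.2008 34.7255 26.2650 15.2103 0.7663 0.0000 0.0000 0.0000 0.0000 0.0000
k=8: j=0 S=24.1407 intr=38.1793 cont=37.9957 V=38.1793[EX]; j=1 S=31.5424 intr=30.7776 cont=30.5941 V=30.7776[EX]; j=2 S=41.2134 intr=21.1066 cont=20.9231 V=21.1066[EX]; j=3 S=53.8495 intr=8.4705 cont=8.2869 V=8.4705[EX]; j=4 S=70.3600 intr=0.0000 cont=0.3991 V=0.3991[hold]; j=5 S=91.9326 intr=0.0000 cont=0.0000 V=0.0000[hold]; j=6 S=120.1195 intr=0.0000 cont=0.0000 V=0.0000[hold]; j=7 S=156.9486 intr=0.0000 cont=0.0000 V=0.0000[hold]; j=8 S=205.0697 intr=0.0000 cont=0.0000 V=0.0000[hold]  S*(8)=53.8495
k=7: j=0 S=27.5945 intr=34.7255 cont=34.5420 V=34.7255[EX]; j=1 S=36.0550 intr=26.2650 cont=26.0814 V=26.2650[EX]; j=2 S=47.1097 intr=15.2103 cont=15.0268 V=15.2103[EX]; j=3 S=61.5537 intr=0.7663 cont=4.6017 V=4.6017[hold]; j=4 S=80.4262 intr=0.0000 cont=0.2079 V=0.2079[hold]; j=5 S=105.0852 intr=0.0000 cont=0.0000 V=0.0000[hold]; j=6 S=137.3048 intr=0.0000 cont=0.0000 V=0.0000[hold]; j=7 S=179.4029 intr=0.0000 cont=0.0000 V=0.0000[hold]  S*(7)=47.1097
k=6: j=0 S=31.5424 intr=30.7776 cont=30.5941 V=30.7776[EX]; j=1 S=41.2134 intr=21.1066 cont=20.9231 V=21.1066[EX]; j=2 S=53.8495 intr=8.4705 cont=10.1134 V=10.1134[hold]; j=3 S=70.3600 intr=0.0000 cont=2.4957 V=2.4957[hold]; j=4 S=91.9326 intr=0.0000 cont=0.1083 V=0.1083[hold]; j=5 S=120.1195 intr=0.0000 cont=0.0000 V=0.0000[hold]; j=6 S=156.9486 intr=0.0000 cont=0.0000 V=0.0000[hold]  S*(6)=41.2134
k=5: j=0 S=36.0550 intr=26.2650 cont=26.0814 V=26.2650[EX]; j=1 S=47.1097 intr=15.2103 cont=15.8092 V=15.8092[hold]; j=2 S=61.5537 intr=0.7663 cont=6.4559 V=6.4559[hold]; j=3 S=80.4262 intr=0.0000 cont=1.3514 V=1.3514[hold]; j=4 S=105.0852 intr=0.0000 cont=0.0564 V=0.0564[hold]; j=5 S=137.3048 intr=0.0000 cont=0.0000 V=0.0000[hold]  S*(5)=36.0550
k=4: j=0 S=41.2134 intr=21.1066 cont=21.2083 V=21.2083[hold]; j=1 S=53.8495 intr=8.4705 cont=11.3084 V=11.3084[hold]; j=2 S=70.3600 intr=0.0000 cont=4.0060 V=4.0060[hold]; j=3 S=91.9326 intr=0.0000 cont=0.7307 V=0.7307[hold]; j=4 S=120.1195 intr=0.0000 cont=0.0294 V=0.0294[hold]  S*(4)=-
k=3: j=0 S=47.1097 intr=15.2103 cont=16.4312 V=16.4312[hold]; j=1 S=61.5537 intr=0.7663 cont=7.7975 V=7.7975[hold]; j=2 S=80.4262 intr=0.0000 cont=2.4344 V=2.4344[hold]; j=3 S=105.0852 intr=0.0000 cont=0.3946 V=0.3946[hold]  S*(3)=-
k=2: j=0 S=53.8495 intr=8.4705 cont=12.2712 V=12.2712[hold]; j=1 S=70.3600 intr=0.0000 cont=5.2205 V=5.2205[hold]; j=2 S=91.9326 intr=0.0000 cont=1.4558 V=1.4558[hold]  S*(2)=-
k=1: j=0 S=61.5537 intr=0.7663 cont=8.8773 V=8.8773[hold]; j=1 S=80.4262 intr=0.0000 cont=3.4123 V=3.4123[hold]  S*(1)=-
k=0: j=0 S=70.3600 intr=0.0000 cont=6.2486 V=6.2486[hold]  S*(0)=-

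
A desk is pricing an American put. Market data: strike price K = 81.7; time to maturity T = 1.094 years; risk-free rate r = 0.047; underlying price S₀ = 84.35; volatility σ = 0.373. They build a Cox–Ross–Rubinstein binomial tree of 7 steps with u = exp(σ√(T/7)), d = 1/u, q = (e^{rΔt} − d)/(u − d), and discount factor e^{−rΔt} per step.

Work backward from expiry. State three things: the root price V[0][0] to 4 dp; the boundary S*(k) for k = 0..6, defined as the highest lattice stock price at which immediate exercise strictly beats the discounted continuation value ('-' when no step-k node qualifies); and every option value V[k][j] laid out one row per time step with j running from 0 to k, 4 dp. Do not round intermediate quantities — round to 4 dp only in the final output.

Δt=0.15629  u=1.15888  d=0.86290  q=0.48811  discount=0.99268
step 7 (expiry): payoffs max(K−S,0) = 51.6528 41.3462 27.5043 8.9145 0.0000 0.0000 0.0000 0.0000
step 6: (k=6,j=0): S=34.8212, (K−S)⁺=46.8788, hold=46.2809 ⇒ V=46.8788 exercise | (k=6,j=1): S=46.7654, (K−S)⁺=34.9346, hold=34.3367 ⇒ V=34.9346 exercise | (k=6,j=2): S=62.8065, (K−S)⁺=18.8935, hold=18.2956 ⇒ V=18.8935 exercise | (k=6,j=3): S=84.3500, (K−S)⁺=0.0000, hold=4.5298 ⇒ V=4.5298 continue | (k=6,j=4): S=113.2832, (K−S)⁺=0.0000, hold=0.0000 ⇒ V=0.0000 continue | (k=6,j=5): S=152.1409, (K−S)⁺=0.0000, hold=0.0000 ⇒ V=0.0000 continue | (k=6,j=6): S=204.3273, (K−S)⁺=0.0000, hold=0.0000 ⇒ V=0.0000 continue  boundary S*=62.8065
step 5: (k=5,j=0): S=40.3538, (K−S)⁺=41.3462, hold=40.7483 ⇒ V=41.3462 exercise | (k=5,j=1): S=54.1957, (K−S)⁺=27.5043, hold=26.9064 ⇒ V=27.5043 exercise | (k=5,j=2): S=72.7855, (K−S)⁺=8.9145, hold=11.7955 ⇒ V=11.7955 continue | (k=5,j=3): S=97.7519, (K−S)⁺=0.0000, hold=2.3018 ⇒ V=2.3018 continue | (k=5,j=4): S=131.2822, (K−S)⁺=0.0000, hold=0.0000 ⇒ V=0.0000 continue | (k=5,j=5): S=176.3137, (K−S)⁺=0.0000, hold=0.0000 ⇒ V=0.0000 continue  boundary S*=54.1957
step 4: (k=4,j=0): S=46.7654, (K−S)⁺=34.9346, hold=34.3367 ⇒ V=34.9346 exercise | (k=4,j=1): S=62.8065, (K−S)⁺=18.8935, hold=19.6915 ⇒ V=19.6915 continue | (k=4,j=2): S=84.3500, (K−S)⁺=0.0000, hold=7.1091 ⇒ V=7.1091 continue | (k=4,j=3): S=113.2832, (K−S)⁺=0.0000, hold=1.1696 ⇒ V=1.1696 continue | (k=4,j=4): S=152.1409, (K−S)⁺=0.0000, hold=0.0000 ⇒ V=0.0000 continue  boundary S*=46.7654
step 3: (k=3,j=0): S=54.1957, (K−S)⁺=27.5043, hold=27.2931 ⇒ V=27.5043 exercise | (k=3,j=1): S=72.7855, (K−S)⁺=8.9145, hold=13.4507 ⇒ V=13.4507 continue | (k=3,j=2): S=97.7519, (K−S)⁺=0.0000, hold=4.1792 ⇒ V=4.1792 continue | (k=3,j=3): S=131.2822, (K−S)⁺=0.0000, hold=0.5943 ⇒ V=0.5943 continue  boundary S*=54.1957
step 2: (k=2,j=0): S=62.8065, (K−S)⁺=18.8935, hold=20.4936 ⇒ V=20.4936 continue | (k=2,j=1): S=84.3500, (K−S)⁺=0.0000, hold=8.8599 ⇒ V=8.8599 continue | (k=2,j=2): S=113.2832, (K−S)⁺=0.0000, hold=2.4116 ⇒ V=2.4116 continue  boundary S*=-
step 1: (k=1,j=0): S=72.7855, (K−S)⁺=8.9145, hold=14.7066 ⇒ V=14.7066 continue | (k=1,j=1): S=97.7519, (K−S)⁺=0.0000, hold=5.6706 ⇒ V=5.6706 continue  boundary S*=-
step 0: (k=0,j=0): S=84.3500, (K−S)⁺=0.0000, hold=10.2207 ⇒ V=10.2207 continue  boundary S*=-

price = 10.2207
boundary = - - - 54.1957 46.7654 54.1957 62.8065
tree:
10.2207
14.7066 5.6706
20.4936 8.8599 2.4116
27.5043 13.4507 4.1792 0.5943
34.9346 19.6915 7.1091 1.1696 0.0000
41.3462 27.5043 11.7955 2.3018 0.0000 0.0000
46.8788 34.9346 18.8935 4.5298 0.0000 0.0000 0.0000
51.6528 41.3462 27.5043 8.9145 0.0000 0.0000 0.0000 0.0000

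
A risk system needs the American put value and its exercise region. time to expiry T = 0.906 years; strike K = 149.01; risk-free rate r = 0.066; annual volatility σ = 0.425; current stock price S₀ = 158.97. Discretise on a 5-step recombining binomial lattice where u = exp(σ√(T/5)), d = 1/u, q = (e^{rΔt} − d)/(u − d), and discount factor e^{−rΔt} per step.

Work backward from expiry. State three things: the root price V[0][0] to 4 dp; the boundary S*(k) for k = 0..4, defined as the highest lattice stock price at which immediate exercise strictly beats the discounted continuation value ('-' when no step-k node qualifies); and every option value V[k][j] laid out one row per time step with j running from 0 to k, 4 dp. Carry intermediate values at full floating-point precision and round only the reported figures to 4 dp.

params: Δt=0.18120 u=1.19831 d=0.83451 q=0.48797 e^(-rΔt)=0.98811
t_5 payoffs: 84.6718 56.6237 16.3482 0.0000 0.0000 0.0000
t_4: node(4,0) S=77.0972 payoff=71.9128 vs cont=70.1414 → 71.9128 [stop]  node(4,1) S=110.7074 payoff=38.3026 vs cont=36.5311 → 38.3026 [stop]  node(4,2) S=158.9700 payoff=0.0000 vs cont=8.2713 → 8.2713 [wait]  node(4,3) S=228.2725 payoff=0.0000 vs cont=0.0000 → 0.0000 [wait]  node(4,4) S=327.7872 payoff=0.0000 vs cont=0.0000 → 0.0000 [wait]  ⇒ S*(4)=110.7074
t_3: node(3,0) S=92.3863 payoff=56.6237 vs cont=54.8523 → 56.6237 [stop]  node(3,1) S=132.6618 payoff=16.3482 vs cont=23.3672 → 23.3672 [wait]  node(3,2) S=190.4953 payoff=0.0000 vs cont=4.1849 → 4.1849 [wait]  node(3,3) S=273.5412 payoff=0.0000 vs cont=0.0000 → 0.0000 [wait]  ⇒ S*(3)=92.3863
t_2: node(2,0) S=110.7074 payoff=38.3026 vs cont=39.9155 → 39.9155 [wait]  node(2,1) S=158.9700 payoff=0.0000 vs cont=13.8404 → 13.8404 [wait]  node(2,2) S=228.2725 payoff=0.0000 vs cont=2.1173 → 2.1173 [wait]  ⇒ S*(2)=-
t_1: node(1,0) S=132.6618 payoff=16.3482 vs cont=26.8685 → 26.8685 [wait]  node(1,1) S=190.4953 payoff=0.0000 vs cont=8.0234 → 8.0234 [wait]  ⇒ S*(1)=-
t_0: node(0,0) S=158.9700 payoff=0.0000 vs cont=17.4627 → 17.4627 [wait]  ⇒ S*(0)=-

price = 17.4627
boundary = - - - 92.3863 110.7074
tree:
17.4627
26.8685 8.0234
39.9155 13.8404 2.1173
56.6237 23.3672 4.1849 0.0000
71.9128 38.3026 8.2713 0.0000 0.0000
84.6718 56.6237 16.3482 0.0000 0.0000 0.0000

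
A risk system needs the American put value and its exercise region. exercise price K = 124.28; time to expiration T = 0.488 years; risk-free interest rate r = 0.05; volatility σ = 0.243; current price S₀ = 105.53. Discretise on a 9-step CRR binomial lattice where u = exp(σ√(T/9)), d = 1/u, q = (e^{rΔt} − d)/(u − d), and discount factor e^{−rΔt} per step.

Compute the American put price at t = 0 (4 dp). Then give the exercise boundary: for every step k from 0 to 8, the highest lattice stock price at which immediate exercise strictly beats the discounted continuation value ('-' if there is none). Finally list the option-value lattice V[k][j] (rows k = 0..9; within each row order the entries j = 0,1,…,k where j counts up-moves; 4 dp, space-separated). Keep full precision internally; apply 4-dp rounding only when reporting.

price = 19.1502
boundary = - 99.7245 94.2383 99.7245 105.5300 99.7245 105.5300 111.6735 105.5300
tree:
19.1502
24.5555 14.0553
30.0417 18.9096 9.4631
35.2260 24.5555 13.5822 5.5532
40.1251 30.0417 18.7500 8.6861 2.5707
44.7548 35.2260 24.5555 13.0779 4.5100 0.7199
49.1297 40.1251 30.0417 18.7500 7.6943 1.4726 0.0000
53.2639 44.7548 35.2260 24.5555 12.6065 3.0125 0.0000 0.0000
57.1707 49.1297 40.1251 30.0417 18.7500 6.1625 0.0000 0.0000 0.0000
60.8626 53.2639 44.7548 35.2260 24.5555 12.6065 0.0000 0.0000 0.0000 0.0000

Δt=0.05422, u=1.05822, d=0.94499, q=0.50983, disc=e^(-rΔt)=0.99729
k=9 terminal: V=max(K-S,0) → 60.8626 53.2639 44.7548 35.2260 24.5555 12.6065 0.0000 0.0000 0.0000 0.0000
k=8: j=0 S=67.1093 intr=57.1707 cont=56.8343 V=57.1707[EX]; j=1 S=75.1503 intr=49.1297 cont=48.7932 V=49.1297[EX]; j=2 S=84.1549 intr=40.1251 cont=39.7887 V=40.1251[EX]; j=3 S=94.2383 intr=30.0417 cont=29.7052 V=30.0417[EX]; j=4 S=105.5300 intr=18.7500 cont=18.4135 V=18.7500[EX]; j=5 S=118.1746 intr=6.1054 cont=6.1625 V=6.1625[hold]; j=6 S=132.3344 intr=0.0000 cont=0.0000 V=0.0000[hold]; j=7 S=148.1907 intr=0.0000 cont=0.0000 V=0.0000[hold]; j=8 S=165.9470 intr=0.0000 cont=0.0000 V=0.0000[hold]  S*(8)=105.5300
k=7: j=0 S=71.0161 intr=53.2639 cont=52.9275 V=53.2639[EX]; j=1 S=79.5252 intr=44.7548 cont=44.4183 V=44.7548[EX]; j=2 S=89.0540 intr=35.2260 cont=34.8895 V=35.2260[EX]; j=3 S=99.7245 intr=24.5555 cont=24.2190 V=24.5555[EX]; j=4 S=111.6735 intr=12.6065 cont=12.2991 V=12.6065[EX]; j=5 S=125.0543 intr=0.0000 cont=3.0125 V=3.0125[hold]; j=6 S=140.0383 intr=0.0000 cont=0.0000 V=0.0000[hold]; j=7 S=156.8178 intr=0.0000 cont=0.0000 V=0.0000[hold]  S*(7)=111.6735
k=6: j=0 S=75.1503 intr=49.1297 cont=48.7932 V=49.1297[EX]; j=1 S=84.1549 intr=40.1251 cont=39.7887 V=40.1251[EX]; j=2 S=94.2383 intr=30.0417 cont=29.7052 V=30.0417[EX]; j=3 S=105.5300 intr=18.7500 cont=18.4135 V=18.7500[EX]; j=4 S=118.1746 intr=6.1054 cont=7.6943 V=7.6943[hold]; j=5 S=132.3344 intr=0.0000 cont=1.4726 V=1.4726[hold]; j=6 S=148.1907 intr=0.0000 cont=0.0000 V=0.0000[hold]  S*(6)=105.5300
k=5: j=0 S=79.5252 intr=44.7548 cont=44.4183 V=44.7548[EX]; j=1 S=89.0540 intr=35.2260 cont=34.8895 V=35.2260[EX]; j=2 S=99.7245 intr=24.5555 cont=24.2190 V=24.5555[EX]; j=3 S=111.6735 intr=12.6065 cont=13.0779 V=13.0779[hold]; j=4 S=125.0543 intr=0.0000 cont=4.5100 V=4.5100[hold]; j=5 S=140.0383 intr=0.0000 cont=0.7199 V=0.7199[hold]  S*(5)=99.7245
k=4: j=0 S=84.1549 intr=40.1251 cont=39.7887 V=40.1251[EX]; j=1 S=94.2383 intr=30.0417 cont=29.7052 V=30.0417[EX]; j=2 S=105.5300 intr=18.7500 cont=18.6532 V=18.7500[EX]; j=3 S=118.1746 intr=6.1054 cont=8.6861 V=8.6861[hold]; j=4 S=132.3344 intr=0.0000 cont=2.5707 V=2.5707[hold]  S*(4)=105.5300
k=3: j=0 S=89.0540 intr=35.2260 cont=34.8895 V=35.2260[EX]; j=1 S=99.7245 intr=24.5555 cont=24.2190 V=24.5555[EX]; j=2 S=111.6735 intr=12.6065 cont=13.5822 V=13.5822[hold]; j=3 S=125.0543 intr=0.0000 cont=5.5532 V=5.5532[hold]  S*(3)=99.7245
k=2: j=0 S=94.2383 intr=30.0417 cont=29.7052 V=30.0417[EX]; j=1 S=105.5300 intr=18.7500 cont=18.9096 V=18.9096[hold]; j=2 S=118.1746 intr=6.1054 cont=9.4631 V=9.4631[hold]  S*(2)=94.2383
k=1: j=0 S=99.7245 intr=24.5555 cont=24.3002 V=24.5555[EX]; j=1 S=111.6735 intr=12.6065 cont=14.0553 V=14.0553[hold]  S*(1)=99.7245
k=0: j=0 S=105.5300 intr=18.7500 cont=19.1502 V=19.1502[hold]  S*(0)=-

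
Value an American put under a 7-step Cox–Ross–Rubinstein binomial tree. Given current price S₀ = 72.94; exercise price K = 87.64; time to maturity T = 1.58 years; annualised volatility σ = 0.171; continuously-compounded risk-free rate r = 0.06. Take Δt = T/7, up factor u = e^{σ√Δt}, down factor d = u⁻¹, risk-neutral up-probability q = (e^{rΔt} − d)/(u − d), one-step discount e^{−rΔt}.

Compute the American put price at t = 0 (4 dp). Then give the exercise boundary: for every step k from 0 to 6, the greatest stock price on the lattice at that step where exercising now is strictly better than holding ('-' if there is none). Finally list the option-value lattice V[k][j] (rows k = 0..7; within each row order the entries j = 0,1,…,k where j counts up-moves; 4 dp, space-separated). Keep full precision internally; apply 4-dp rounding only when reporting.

price = 14.7000
boundary = 72.9400 67.2486 72.9400 67.2486 72.9400 79.1131 72.9400
tree:
14.7000
20.3914 9.1735
25.6387 14.7000 5.1149
30.4766 20.3914 8.8598 2.3380
34.9370 25.6387 14.7000 4.5507 0.6808
39.0493 30.4766 20.3914 8.5269 1.5811 0.0000
42.8408 34.9370 25.6387 14.7000 3.6717 0.0000 0.0000
46.3364 39.0493 30.4766 20.3914 8.5269 0.0000 0.0000 0.0000

Δt=0.22571  u=1.08463  d=0.92197  q=0.56353  discount=0.98655
step 7 (expiry): payoffs max(K−S,0) = 46.3364 39.0493 30.4766 20.3914 8.5269 0.0000 0.0000 0.0000
step 6: (k=6,j=0): S=44.7992, (K−S)⁺=42.8408, hold=41.6619 ⇒ V=42.8408 exercise | (k=6,j=1): S=52.7030, (K−S)⁺=34.9370, hold=33.7581 ⇒ V=34.9370 exercise | (k=6,j=2): S=62.0013, (K−S)⁺=25.6387, hold=24.4598 ⇒ V=25.6387 exercise | (k=6,j=3): S=72.9400, (K−S)⁺=14.7000, hold=13.5211 ⇒ V=14.7000 exercise | (k=6,j=4): S=85.8086, (K−S)⁺=1.8314, hold=3.6717 ⇒ V=3.6717 continue | (k=6,j=5): S=100.9476, (K−S)⁺=0.0000, hold=0.0000 ⇒ V=0.0000 continue | (k=6,j=6): S=118.7575, (K−S)⁺=0.0000, hold=0.0000 ⇒ V=0.0000 continue  boundary S*=72.9400
step 5: (k=5,j=0): S=48.5907, (K−S)⁺=39.0493, hold=37.8704 ⇒ V=39.0493 exercise | (k=5,j=1): S=57.1634, (K−S)⁺=30.4766, hold=29.2977 ⇒ V=30.4766 exercise | (k=5,j=2): S=67.2486, (K−S)⁺=20.3914, hold=19.2125 ⇒ V=20.3914 exercise | (k=5,j=3): S=79.1131, (K−S)⁺=8.5269, hold=8.3711 ⇒ V=8.5269 exercise | (k=5,j=4): S=93.0708, (K−S)⁺=0.0000, hold=1.5811 ⇒ V=1.5811 continue | (k=5,j=5): S=109.4910, (K−S)⁺=0.0000, hold=0.0000 ⇒ V=0.0000 continue  boundary S*=79.1131
step 4: (k=4,j=0): S=52.7030, (K−S)⁺=34.9370, hold=33.7581 ⇒ V=34.9370 exercise | (k=4,j=1): S=62.0013, (K−S)⁺=25.6387, hold=24.4598 ⇒ V=25.6387 exercise | (k=4,j=2): S=72.9400, (K−S)⁺=14.7000, hold=13.5211 ⇒ V=14.7000 exercise | (k=4,j=3): S=85.8086, (K−S)⁺=1.8314, hold=4.5507 ⇒ V=4.5507 continue | (k=4,j=4): S=100.9476, (K−S)⁺=0.0000, hold=0.6808 ⇒ V=0.6808 continue  boundary S*=72.9400
step 3: (k=3,j=0): S=57.1634, (K−S)⁺=30.4766, hold=29.2977 ⇒ V=30.4766 exercise | (k=3,j=1): S=67.2486, (K−S)⁺=20.3914, hold=19.2125 ⇒ V=20.3914 exercise | (k=3,j=2): S=79.1131, (K−S)⁺=8.5269, hold=8.8598 ⇒ V=8.8598 continue | (k=3,j=3): S=93.0708, (K−S)⁺=0.0000, hold=2.3380 ⇒ V=2.3380 continue  boundary S*=67.2486
step 2: (k=2,j=0): S=62.0013, (K−S)⁺=25.6387, hold=24.4598 ⇒ V=25.6387 exercise | (k=2,j=1): S=72.9400, (K−S)⁺=14.7000, hold=13.7062 ⇒ V=14.7000 exercise | (k=2,j=2): S=85.8086, (K−S)⁺=1.8314, hold=5.1149 ⇒ V=5.1149 continue  boundary S*=72.9400
step 1: (k=1,j=0): S=67.2486, (K−S)⁺=20.3914, hold=19.2125 ⇒ V=20.3914 exercise | (k=1,j=1): S=79.1131, (K−S)⁺=8.5269, hold=9.1735 ⇒ V=9.1735 continue  boundary S*=67.2486
step 0: (k=0,j=0): S=72.9400, (K−S)⁺=14.7000, hold=13.8805 ⇒ V=14.7000 exercise  boundary S*=72.9400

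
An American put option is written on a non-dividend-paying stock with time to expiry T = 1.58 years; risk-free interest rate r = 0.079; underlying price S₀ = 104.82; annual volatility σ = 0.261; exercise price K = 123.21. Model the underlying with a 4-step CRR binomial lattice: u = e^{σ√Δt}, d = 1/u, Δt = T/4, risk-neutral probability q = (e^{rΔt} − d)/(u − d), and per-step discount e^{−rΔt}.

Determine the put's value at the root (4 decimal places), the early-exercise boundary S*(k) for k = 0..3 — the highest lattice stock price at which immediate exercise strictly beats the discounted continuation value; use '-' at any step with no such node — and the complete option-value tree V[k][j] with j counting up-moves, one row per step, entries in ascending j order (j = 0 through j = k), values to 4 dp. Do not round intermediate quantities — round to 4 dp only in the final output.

Δt=0.39500  u=1.17826  d=0.84871  q=0.55527  discount=0.96928
step 4 (expiry): payoffs max(K−S,0) = 68.8243 47.7070 18.3900 0.0000 0.0000
step 3: (k=3,j=0): S=64.0803, (K−S)⁺=59.1297, hold=55.3443 ⇒ V=59.1297 exercise | (k=3,j=1): S=88.9619, (K−S)⁺=34.2481, hold=30.4627 ⇒ V=34.2481 exercise | (k=3,j=2): S=123.5049, (K−S)⁺=0.0000, hold=7.9274 ⇒ V=7.9274 continue | (k=3,j=3): S=171.4604, (K−S)⁺=0.0000, hold=0.0000 ⇒ V=0.0000 continue  boundary S*=88.9619
step 2: (k=2,j=0): S=75.5030, (K−S)⁺=47.7070, hold=43.9216 ⇒ V=47.7070 exercise | (k=2,j=1): S=104.8200, (K−S)⁺=18.3900, hold=19.0299 ⇒ V=19.0299 continue | (k=2,j=2): S=145.5204, (K−S)⁺=0.0000, hold=3.4172 ⇒ V=3.4172 continue  boundary S*=75.5030
step 1: (k=1,j=0): S=88.9619, (K−S)⁺=34.2481, hold=30.8070 ⇒ V=34.2481 exercise | (k=1,j=1): S=123.5049, (K−S)⁺=0.0000, hold=10.0424 ⇒ V=10.0424 continue  boundary S*=88.9619
step 0: (k=0,j=0): S=104.8200, (K−S)⁺=18.3900, hold=20.1682 ⇒ V=20.1682 continue  boundary S*=-

price = 20.1682
boundary = - 88.9619 75.5030 88.9619
tree:
20.1682
34.2481 10.0424
47.7070 19.0299 3.4172
59.1297 34.2481 7.9274 0.0000
68.8243 47.7070 18.3900 0.0000 0.0000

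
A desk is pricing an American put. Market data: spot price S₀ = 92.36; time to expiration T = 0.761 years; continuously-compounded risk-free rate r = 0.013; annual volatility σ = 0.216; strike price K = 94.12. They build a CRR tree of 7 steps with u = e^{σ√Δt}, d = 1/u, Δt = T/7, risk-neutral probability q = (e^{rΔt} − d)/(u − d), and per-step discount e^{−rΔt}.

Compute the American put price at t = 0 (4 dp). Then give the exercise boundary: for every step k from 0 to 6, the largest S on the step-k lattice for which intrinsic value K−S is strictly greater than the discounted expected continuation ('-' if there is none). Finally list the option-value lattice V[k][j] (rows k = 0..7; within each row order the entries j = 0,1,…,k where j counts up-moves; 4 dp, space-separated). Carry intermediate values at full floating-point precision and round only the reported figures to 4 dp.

price = 7.6843
boundary = - - - - 69.4646 74.5922 80.0984
tree:
7.6843
10.8775 4.4110
14.8814 6.7767 1.9822
19.5766 10.0786 3.3886 0.5365
24.6554 14.3915 5.6565 1.0578 0.0000
29.4306 19.5278 9.1322 2.0857 0.0000 0.0000
33.8775 24.6554 14.0216 4.1126 0.0000 0.0000 0.0000
38.0187 29.4306 19.5278 8.1090 0.0000 0.0000 0.0000 0.0000

Δt=0.10871, u=1.07382, d=0.93126, q=0.49212, disc=e^(-rΔt)=0.99859
k=7 terminal: V=max(K-S,0) → 38.0187 29.4306 19.5278 8.1090 0.0000 0.0000 0.0000 0.0000
k=6: j=0 S=60.2425 intr=33.8775 cont=33.7445 V=33.8775[EX]; j=1 S=69.4646 intr=24.6554 cont=24.5225 V=24.6554[EX]; j=2 S=80.0984 intr=14.0216 cont=13.8887 V=14.0216[EX]; j=3 S=92.3600 intr=1.7600 cont=4.1126 V=4.1126[hold]; j=4 S=106.4987 intr=0.0000 cont=0.0000 V=0.0000[hold]; j=5 S=122.8017 intr=0.0000 cont=0.0000 V=0.0000[hold]; j=6 S=141.6004 intr=0.0000 cont=0.0000 V=0.0000[hold]  S*(6)=80.0984
k=5: j=0 S=64.6894 intr=29.4306 cont=29.2976 V=29.4306[EX]; j=1 S=74.5922 intr=19.5278 cont=19.3948 V=19.5278[EX]; j=2 S=86.0110 intr=8.1090 cont=9.1322 V=9.1322[hold]; j=3 S=99.1777 intr=0.0000 cont=2.0857 V=2.0857[hold]; j=4 S=114.3600 intr=0.0000 cont=0.0000 V=0.0000[hold]; j=5 S=131.8665 intr=0.0000 cont=0.0000 V=0.0000[hold]  S*(5)=74.5922
k=4: j=0 S=69.4646 intr=24.6554 cont=24.5225 V=24.6554[EX]; j=1 S=80.0984 intr=14.0216 cont=14.3915 V=14.3915[hold]; j=2 S=92.3600 intr=1.7600 cont=5.6565 V=5.6565[hold]; j=3 S=106.4987 intr=0.0000 cont=1.0578 V=1.0578[hold]; j=4 S=122.8017 intr=0.0000 cont=0.0000 V=0.0000[hold]  S*(4)=69.4646
k=3: j=0 S=74.5922 intr=19.5278 cont=19.5766 V=19.5766[hold]; j=1 S=86.0110 intr=8.1090 cont=10.0786 V=10.0786[hold]; j=2 S=99.1777 intr=0.0000 cont=3.3886 V=3.3886[hold]; j=3 S=114.3600 intr=0.0000 cont=0.5365 V=0.5365[hold]  S*(3)=-
k=2: j=0 S=80.0984 intr=14.0216 cont=14.8814 V=14.8814[hold]; j=1 S=92.3600 intr=1.7600 cont=6.7767 V=6.7767[hold]; j=2 S=106.4987 intr=0.0000 cont=1.9822 V=1.9822[hold]  S*(2)=-
k=1: j=0 S=86.0110 intr=8.1090 cont=10.8775 V=10.8775[hold]; j=1 S=99.1777 intr=0.0000 cont=4.4110 V=4.4110[hold]  S*(1)=-
k=0: j=0 S=92.3600 intr=1.7600 cont=7.6843 V=7.6843[hold]  S*(0)=-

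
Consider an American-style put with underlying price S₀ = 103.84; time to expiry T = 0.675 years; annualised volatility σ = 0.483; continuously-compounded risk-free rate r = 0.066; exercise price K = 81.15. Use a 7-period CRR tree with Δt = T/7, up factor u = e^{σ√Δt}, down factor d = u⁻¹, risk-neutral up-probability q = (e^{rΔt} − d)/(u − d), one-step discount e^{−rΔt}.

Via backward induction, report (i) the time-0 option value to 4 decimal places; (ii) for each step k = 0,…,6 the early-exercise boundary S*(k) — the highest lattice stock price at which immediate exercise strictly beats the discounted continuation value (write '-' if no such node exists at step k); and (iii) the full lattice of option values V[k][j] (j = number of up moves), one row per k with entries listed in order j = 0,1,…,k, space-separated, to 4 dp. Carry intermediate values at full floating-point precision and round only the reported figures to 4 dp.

price = 5.0401
boundary = - - - - - 49.0540 56.9918
tree:
5.0401
7.8272 2.1327
11.8287 3.6607 0.5304
17.2804 6.1675 1.0340 0.0000
24.1908 10.1346 2.0158 0.0000 0.0000
32.0960 16.0747 3.9298 0.0000 0.0000 0.0000
38.9282 24.1582 7.6613 0.0000 0.0000 0.0000 0.0000
44.8088 32.0960 14.9359 0.0000 0.0000 0.0000 0.0000 0.0000

params: Δt=0.09643 u=1.16182 d=0.86072 q=0.48378 e^(-rΔt)=0.99366
t_7 payoffs: 44.8088 32.0960 14.9359 0.0000 0.0000 0.0000 0.0000 0.0000
t_6: node(6,0) S=42.2218 payoff=38.9282 vs cont=38.4134 → 38.9282 [stop]  node(6,1) S=56.9918 payoff=24.1582 vs cont=23.6433 → 24.1582 [stop]  node(6,2) S=76.9288 payoff=4.2212 vs cont=7.6613 → 7.6613 [wait]  node(6,3) S=103.8400 payoff=0.0000 vs cont=0.0000 → 0.0000 [wait]  node(6,4) S=140.1653 payoff=0.0000 vs cont=0.0000 → 0.0000 [wait]  node(6,5) S=189.1980 payoff=0.0000 vs cont=0.0000 → 0.0000 [wait]  node(6,6) S=255.3833 payoff=0.0000 vs cont=0.0000 → 0.0000 [wait]  ⇒ S*(6)=56.9918
t_5: node(5,0) S=49.0540 payoff=32.0960 vs cont=31.5811 → 32.0960 [stop]  node(5,1) S=66.2141 payoff=14.9359 vs cont=16.0747 → 16.0747 [wait]  node(5,2) S=89.3772 payoff=0.0000 vs cont=3.9298 → 3.9298 [wait]  node(5,3) S=120.6431 payoff=0.0000 vs cont=0.0000 → 0.0000 [wait]  node(5,4) S=162.8466 payoff=0.0000 vs cont=0.0000 → 0.0000 [wait]  node(5,5) S=219.8136 payoff=0.0000 vs cont=0.0000 → 0.0000 [wait]  ⇒ S*(5)=49.0540
t_4: node(4,0) S=56.9918 payoff=24.1582 vs cont=24.1908 → 24.1908 [wait]  node(4,1) S=76.9288 payoff=4.2212 vs cont=10.1346 → 10.1346 [wait]  node(4,2) S=103.8400 payoff=0.0000 vs cont=2.0158 → 2.0158 [wait]  node(4,3) S=140.1653 payoff=0.0000 vs cont=0.0000 → 0.0000 [wait]  node(4,4) S=189.1980 payoff=0.0000 vs cont=0.0000 → 0.0000 [wait]  ⇒ S*(4)=-
t_3: node(3,0) S=66.2141 payoff=14.9359 vs cont=17.2804 → 17.2804 [wait]  node(3,1) S=89.3772 payoff=0.0000 vs cont=6.1675 → 6.1675 [wait]  node(3,2) S=120.6431 payoff=0.0000 vs cont=1.0340 → 1.0340 [wait]  node(3,3) S=162.8466 payoff=0.0000 vs cont=0.0000 → 0.0000 [wait]  ⇒ S*(3)=-
t_2: node(2,0) S=76.9288 payoff=4.2212 vs cont=11.8287 → 11.8287 [wait]  node(2,1) S=103.8400 payoff=0.0000 vs cont=3.6607 → 3.6607 [wait]  node(2,2) S=140.1653 payoff=0.0000 vs cont=0.5304 → 0.5304 [wait]  ⇒ S*(2)=-
t_1: node(1,0) S=89.3772 payoff=0.0000 vs cont=7.8272 → 7.8272 [wait]  node(1,1) S=120.6431 payoff=0.0000 vs cont=2.1327 → 2.1327 [wait]  ⇒ S*(1)=-
t_0: node(0,0) S=103.8400 payoff=0.0000 vs cont=5.0401 → 5.0401 [wait]  ⇒ S*(0)=-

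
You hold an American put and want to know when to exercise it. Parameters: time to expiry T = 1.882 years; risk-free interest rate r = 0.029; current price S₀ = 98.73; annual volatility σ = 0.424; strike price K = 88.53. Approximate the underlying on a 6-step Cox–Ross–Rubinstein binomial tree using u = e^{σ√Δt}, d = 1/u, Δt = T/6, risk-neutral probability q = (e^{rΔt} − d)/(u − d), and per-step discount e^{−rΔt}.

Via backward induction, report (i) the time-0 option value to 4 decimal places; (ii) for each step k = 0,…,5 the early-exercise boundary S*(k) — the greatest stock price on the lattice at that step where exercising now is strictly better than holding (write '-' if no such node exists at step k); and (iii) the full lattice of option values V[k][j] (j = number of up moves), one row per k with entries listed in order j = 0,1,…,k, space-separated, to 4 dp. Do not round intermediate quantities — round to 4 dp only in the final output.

price = 14.8036
boundary = - - - 48.4239 38.1883 48.4239
tree:
14.8036
21.4068 7.3452
29.9253 11.8309 2.2247
40.1061 18.5671 4.1572 0.0000
50.3417 28.0791 7.7684 0.0000 0.0000
58.4138 40.1061 14.5167 0.0000 0.0000 0.0000
64.7796 50.3417 27.1270 0.0000 0.0000 0.0000 0.0000

Δt=0.31367  u=1.26803  d=0.78862  q=0.45997  discount=0.99094
step 6 (expiry): payoffs max(K−S,0) = 64.7796 50.3417 27.1270 0.0000 0.0000 0.0000 0.0000
step 5: (k=5,j=0): S=30.1162, (K−S)⁺=58.4138, hold=57.6122 ⇒ V=58.4138 exercise | (k=5,j=1): S=48.4239, (K−S)⁺=40.1061, hold=39.3045 ⇒ V=40.1061 exercise | (k=5,j=2): S=77.8609, (K−S)⁺=10.6691, hold=14.5167 ⇒ V=14.5167 continue | (k=5,j=3): S=125.1927, (K−S)⁺=0.0000, hold=0.0000 ⇒ V=0.0000 continue | (k=5,j=4): S=201.2976, (K−S)⁺=0.0000, hold=0.0000 ⇒ V=0.0000 continue | (k=5,j=5): S=323.6669, (K−S)⁺=0.0000, hold=0.0000 ⇒ V=0.0000 continue  boundary S*=48.4239
step 4: (k=4,j=0): S=38.1883, (K−S)⁺=50.3417, hold=49.5401 ⇒ V=50.3417 exercise | (k=4,j=1): S=61.4030, (K−S)⁺=27.1270, hold=28.0791 ⇒ V=28.0791 continue | (k=4,j=2): S=98.7300, (K−S)⁺=0.0000, hold=7.7684 ⇒ V=7.7684 continue | (k=4,j=3): S=158.7482, (K−S)⁺=0.0000, hold=0.0000 ⇒ V=0.0000 continue | (k=4,j=4): S=255.2516, (K−S)⁺=0.0000, hold=0.0000 ⇒ V=0.0000 continue  boundary S*=38.1883
step 3: (k=3,j=0): S=48.4239, (K−S)⁺=40.1061, hold=39.7384 ⇒ V=40.1061 exercise | (k=3,j=1): S=77.8609, (K−S)⁺=10.6691, hold=18.5671 ⇒ V=18.5671 continue | (k=3,j=2): S=125.1927, (K−S)⁺=0.0000, hold=4.1572 ⇒ V=4.1572 continue | (k=3,j=3): S=201.2976, (K−S)⁺=0.0000, hold=0.0000 ⇒ V=0.0000 continue  boundary S*=48.4239
step 2: (k=2,j=0): S=61.4030, (K−S)⁺=27.1270, hold=29.9253 ⇒ V=29.9253 continue | (k=2,j=1): S=98.7300, (K−S)⁺=0.0000, hold=11.8309 ⇒ V=11.8309 continue | (k=2,j=2): S=158.7482, (K−S)⁺=0.0000, hold=2.2247 ⇒ V=2.2247 continue  boundary S*=-
step 1: (k=1,j=0): S=77.8609, (K−S)⁺=10.6691, hold=21.4068 ⇒ V=21.4068 continue | (k=1,j=1): S=125.1927, (K−S)⁺=0.0000, hold=7.3452 ⇒ V=7.3452 continue  boundary S*=-
step 0: (k=0,j=0): S=98.7300, (K−S)⁺=0.0000, hold=14.8036 ⇒ V=14.8036 continue  boundary S*=-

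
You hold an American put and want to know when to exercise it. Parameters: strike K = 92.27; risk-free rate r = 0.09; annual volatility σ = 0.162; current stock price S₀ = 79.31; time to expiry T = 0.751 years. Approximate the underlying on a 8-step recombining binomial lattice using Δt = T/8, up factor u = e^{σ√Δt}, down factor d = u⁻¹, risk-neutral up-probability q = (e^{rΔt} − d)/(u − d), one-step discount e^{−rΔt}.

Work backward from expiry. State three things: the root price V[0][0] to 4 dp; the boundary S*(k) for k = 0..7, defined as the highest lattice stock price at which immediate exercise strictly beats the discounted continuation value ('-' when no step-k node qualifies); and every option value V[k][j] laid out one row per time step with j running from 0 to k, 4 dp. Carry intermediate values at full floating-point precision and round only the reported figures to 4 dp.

price = 12.9600
boundary = 79.3100 83.3459 79.3100 83.3459 79.3100 83.3459 79.3100 83.3459
tree:
12.9600
16.8005 8.9241
20.4550 12.9600 5.4505
23.9325 16.8005 8.9241 2.9430
27.2417 20.4550 12.9600 5.2292 1.2831
30.3906 23.9325 16.8005 8.9241 2.5536 0.3554
33.3870 27.2417 20.4550 12.9600 4.9048 0.8394 0.0000
36.2383 30.3906 23.9325 16.8005 8.9241 1.9826 0.0000 0.0000
38.9515 33.3870 27.2417 20.4550 12.9600 4.6828 0.0000 0.0000 0.0000

Δt=0.09388  u=1.05089  d=0.95158  q=0.57303  discount=0.99159
step 8 (expiry): payoffs max(K−S,0) = 38.9515 33.3870 27.2417 20.4550 12.9600 4.6828 0.0000 0.0000 0.0000
step 7: (k=7,j=0): S=56.0317, (K−S)⁺=36.2383, hold=35.4620 ⇒ V=36.2383 exercise | (k=7,j=1): S=61.8794, (K−S)⁺=30.3906, hold=29.6143 ⇒ V=30.3906 exercise | (k=7,j=2): S=68.3375, (K−S)⁺=23.9325, hold=23.1562 ⇒ V=23.9325 exercise | (k=7,j=3): S=75.4695, (K−S)⁺=16.8005, hold=16.0242 ⇒ V=16.8005 exercise | (k=7,j=4): S=83.3459, (K−S)⁺=8.9241, hold=8.1478 ⇒ V=8.9241 exercise | (k=7,j=5): S=92.0443, (K−S)⁺=0.2257, hold=1.9826 ⇒ V=1.9826 continue | (k=7,j=6): S=101.6505, (K−S)⁺=0.0000, hold=0.0000 ⇒ V=0.0000 continue | (k=7,j=7): S=112.2592, (K−S)⁺=0.0000, hold=0.0000 ⇒ V=0.0000 continue  boundary S*=83.3459
step 6: (k=6,j=0): S=58.8830, (K−S)⁺=33.3870, hold=32.6107 ⇒ V=33.3870 exercise | (k=6,j=1): S=65.0283, (K−S)⁺=27.2417, hold=26.4654 ⇒ V=27.2417 exercise | (k=6,j=2): S=71.8150, (K−S)⁺=20.4550, hold=19.6787 ⇒ V=20.4550 exercise | (k=6,j=3): S=79.3100, (K−S)⁺=12.9600, hold=12.1837 ⇒ V=12.9600 exercise | (k=6,j=4): S=87.5872, (K−S)⁺=4.6828, hold=4.9048 ⇒ V=4.9048 continue | (k=6,j=5): S=96.7282, (K−S)⁺=0.0000, hold=0.8394 ⇒ V=0.8394 continue | (k=6,j=6): S=106.8232, (K−S)⁺=0.0000, hold=0.0000 ⇒ V=0.0000 continue  boundary S*=79.3100
step 5: (k=5,j=0): S=61.8794, (K−S)⁺=30.3906, hold=29.6143 ⇒ V=30.3906 exercise | (k=5,j=1): S=68.3375, (K−S)⁺=23.9325, hold=23.1562 ⇒ V=23.9325 exercise | (k=5,j=2): S=75.4695, (K−S)⁺=16.8005, hold=16.0242 ⇒ V=16.8005 exercise | (k=5,j=3): S=83.3459, (K−S)⁺=8.9241, hold=8.2740 ⇒ V=8.9241 exercise | (k=5,j=4): S=92.0443, (K−S)⁺=0.2257, hold=2.5536 ⇒ V=2.5536 continue | (k=5,j=5): S=101.6505, (K−S)⁺=0.0000, hold=0.3554 ⇒ V=0.3554 continue  boundary S*=83.3459
step 4: (k=4,j=0): S=65.0283, (K−S)⁺=27.2417, hold=26.4654 ⇒ V=27.2417 exercise | (k=4,j=1): S=71.8150, (K−S)⁺=20.4550, hold=19.6787 ⇒ V=20.4550 exercise | (k=4,j=2): S=79.3100, (K−S)⁺=12.9600, hold=12.1837 ⇒ V=12.9600 exercise | (k=4,j=3): S=87.5872, (K−S)⁺=4.6828, hold=5.2292 ⇒ V=5.2292 continue | (k=4,j=4): S=96.7282, (K−S)⁺=0.0000, hold=1.2831 ⇒ V=1.2831 continue  boundary S*=79.3100
step 3: (k=3,j=0): S=68.3375, (K−S)⁺=23.9325, hold=23.1562 ⇒ V=23.9325 exercise | (k=3,j=1): S=75.4695, (K−S)⁺=16.8005, hold=16.0242 ⇒ V=16.8005 exercise | (k=3,j=2): S=83.3459, (K−S)⁺=8.9241, hold=8.4583 ⇒ V=8.9241 exercise | (k=3,j=3): S=92.0443, (K−S)⁺=0.2257, hold=2.9430 ⇒ V=2.9430 continue  boundary S*=83.3459
step 2: (k=2,j=0): S=71.8150, (K−S)⁺=20.4550, hold=19.6787 ⇒ V=20.4550 exercise | (k=2,j=1): S=79.3100, (K−S)⁺=12.9600, hold=12.1837 ⇒ V=12.9600 exercise | (k=2,j=2): S=87.5872, (K−S)⁺=4.6828, hold=5.4505 ⇒ V=5.4505 continue  boundary S*=79.3100
step 1: (k=1,j=0): S=75.4695, (K−S)⁺=16.8005, hold=16.0242 ⇒ V=16.8005 exercise | (k=1,j=1): S=83.3459, (K−S)⁺=8.9241, hold=8.5840 ⇒ V=8.9241 exercise  boundary S*=83.3459
step 0: (k=0,j=0): S=79.3100, (K−S)⁺=12.9600, hold=12.1837 ⇒ V=12.9600 exercise  boundary S*=79.3100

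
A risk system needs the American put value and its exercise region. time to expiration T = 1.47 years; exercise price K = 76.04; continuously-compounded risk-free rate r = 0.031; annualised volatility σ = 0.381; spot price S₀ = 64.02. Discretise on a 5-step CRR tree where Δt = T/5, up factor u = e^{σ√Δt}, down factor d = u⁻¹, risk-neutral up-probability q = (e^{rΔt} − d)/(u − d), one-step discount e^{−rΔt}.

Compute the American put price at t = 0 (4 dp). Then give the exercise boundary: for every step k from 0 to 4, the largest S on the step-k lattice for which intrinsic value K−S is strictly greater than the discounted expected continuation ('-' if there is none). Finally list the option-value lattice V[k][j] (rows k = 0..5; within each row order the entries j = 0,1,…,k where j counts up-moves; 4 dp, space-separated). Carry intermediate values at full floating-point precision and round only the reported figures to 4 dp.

price = 17.6834
boundary = - - 42.3524 52.0711 42.3524
tree:
17.6834
24.9724 9.8259
33.6876 15.6518 3.4616
41.5924 23.9689 6.5978 0.0000
48.0218 33.6876 12.5754 0.0000 0.0000
53.2512 41.5924 23.9689 0.0000 0.0000 0.0000

params: Δt=0.29400 u=1.22947 d=0.81336 q=0.47054 e^(-rΔt)=0.99093
t_5 payoffs: 53.2512 41.5924 23.9689 0.0000 0.0000 0.0000
t_4: node(4,0) S=28.0182 payoff=48.0218 vs cont=47.3319 → 48.0218 [stop]  node(4,1) S=42.3524 payoff=33.6876 vs cont=32.9977 → 33.6876 [stop]  node(4,2) S=64.0200 payoff=12.0200 vs cont=12.5754 → 12.5754 [wait]  node(4,3) S=96.7727 payoff=0.0000 vs cont=0.0000 → 0.0000 [wait]  node(4,4) S=146.2819 payoff=0.0000 vs cont=0.0000 → 0.0000 [wait]  ⇒ S*(4)=42.3524
t_3: node(3,0) S=34.4476 payoff=41.5924 vs cont=40.9025 → 41.5924 [stop]  node(3,1) S=52.0711 payoff=23.9689 vs cont=23.5380 → 23.9689 [stop]  node(3,2) S=78.7108 payoff=0.0000 vs cont=6.5978 → 6.5978 [wait]  node(3,3) S=118.9794 payoff=0.0000 vs cont=0.0000 → 0.0000 [wait]  ⇒ S*(3)=52.0711
t_2: node(2,0) S=42.3524 payoff=33.6876 vs cont=32.9977 → 33.6876 [stop]  node(2,1) S=64.0200 payoff=12.0200 vs cont=15.6518 → 15.6518 [wait]  node(2,2) S=96.7727 payoff=0.0000 vs cont=3.4616 → 3.4616 [wait]  ⇒ S*(2)=42.3524
t_1: node(1,0) S=52.0711 payoff=23.9689 vs cont=24.9724 → 24.9724 [wait]  node(1,1) S=78.7108 payoff=0.0000 vs cont=9.8259 → 9.8259 [wait]  ⇒ S*(1)=-
t_0: node(0,0) S=64.0200 payoff=12.0200 vs cont=17.6834 → 17.6834 [wait]  ⇒ S*(0)=-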